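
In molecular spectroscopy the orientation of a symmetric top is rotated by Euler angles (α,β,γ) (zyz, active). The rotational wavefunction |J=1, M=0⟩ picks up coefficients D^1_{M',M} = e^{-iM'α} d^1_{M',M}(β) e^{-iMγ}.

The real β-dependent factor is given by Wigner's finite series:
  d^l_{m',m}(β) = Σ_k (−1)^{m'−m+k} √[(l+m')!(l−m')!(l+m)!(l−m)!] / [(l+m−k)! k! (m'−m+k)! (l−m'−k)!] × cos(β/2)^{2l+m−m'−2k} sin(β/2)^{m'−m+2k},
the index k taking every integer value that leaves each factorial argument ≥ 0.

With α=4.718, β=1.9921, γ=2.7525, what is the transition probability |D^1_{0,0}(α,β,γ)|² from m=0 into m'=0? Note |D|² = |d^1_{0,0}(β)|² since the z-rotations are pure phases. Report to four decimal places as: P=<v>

First d^1_{0,0}(β=1.9921), then the phase factors e^{-i(0)α} and e^{-i(0)γ}:
Half-angle: c=0.543622, s=0.839330. N=√(1·1·1·1)=1.000000
k: max(0,(0)−(0))=0 … min(1+(0),1−(0))=1
  k=0: (−1)^0·1.0000/(1)·0.5436^2·0.8393^0 = +0.295525
  k=1: (−1)^1·1.0000/(1)·0.5436^0·0.8393^2 = -0.704475
d^1_{0,0}(1.9921) = +0.295525 -0.704475 = -0.408950
|D^1_{0,0}|² = |d^1_{0,0}(β)|² = (-0.408950)² = 0.167240 (the z-rotation phases have unit modulus)

P=0.1672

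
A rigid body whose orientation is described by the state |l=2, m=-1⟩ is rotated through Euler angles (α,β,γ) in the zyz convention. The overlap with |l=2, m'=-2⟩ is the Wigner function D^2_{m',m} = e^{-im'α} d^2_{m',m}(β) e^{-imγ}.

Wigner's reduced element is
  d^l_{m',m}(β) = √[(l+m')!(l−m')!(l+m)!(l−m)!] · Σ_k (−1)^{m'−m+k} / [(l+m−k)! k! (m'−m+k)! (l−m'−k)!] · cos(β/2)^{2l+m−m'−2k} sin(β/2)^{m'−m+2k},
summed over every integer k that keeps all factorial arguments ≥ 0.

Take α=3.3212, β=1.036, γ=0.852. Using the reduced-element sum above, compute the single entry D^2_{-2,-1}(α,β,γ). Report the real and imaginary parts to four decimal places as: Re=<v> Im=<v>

Split into d^2_{-2,-1}(β=1.036) × two z-phases.
c=cos(1.036/2)=0.868811, s=sin(1.036/2)=0.495144; N=√[1·24·1·6]=12.000000
Admissible k: 1..1 (factorial args all ≥0)
  k=1: (−1)^0·12.0000/(6)·0.8688^3·0.4951^1 = +0.649437
d^2_{-2,-1}(1.036) = +0.649437
Attach z-rotation phases: D = e^{-i(-2)(3.3212)}·(+0.649437)·e^{-i(-1)(0.852)} = +0.228526+0.607902i

Re=0.2285 Im=0.6079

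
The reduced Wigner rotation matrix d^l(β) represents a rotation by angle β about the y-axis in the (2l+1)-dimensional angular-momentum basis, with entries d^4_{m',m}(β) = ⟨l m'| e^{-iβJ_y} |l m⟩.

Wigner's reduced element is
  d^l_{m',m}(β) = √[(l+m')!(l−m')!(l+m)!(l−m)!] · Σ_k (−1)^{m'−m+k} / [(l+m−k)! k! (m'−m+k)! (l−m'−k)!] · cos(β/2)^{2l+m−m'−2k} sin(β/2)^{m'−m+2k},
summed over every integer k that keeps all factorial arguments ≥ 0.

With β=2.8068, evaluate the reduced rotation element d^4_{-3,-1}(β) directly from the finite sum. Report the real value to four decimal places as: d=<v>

d^4_{-3,-1}(β=2.8068) via Wigner's sum:
c=cos(2.8068/2)=0.166616, s=sin(2.8068/2)=0.986022; N=√[1·5040·6·120]=1904.940944
Admissible k: 2..3 (factorial args all ≥0)
  k=2: (−1)^0·1904.9409/(240)·0.1666^6·0.9860^2 = +0.000165
  k=3: (−1)^1·1904.9409/(144)·0.1666^4·0.9860^4 = -0.009637
d^4_{-3,-1}(2.8068) = +0.000165 -0.009637 = -0.009472

d=-0.0095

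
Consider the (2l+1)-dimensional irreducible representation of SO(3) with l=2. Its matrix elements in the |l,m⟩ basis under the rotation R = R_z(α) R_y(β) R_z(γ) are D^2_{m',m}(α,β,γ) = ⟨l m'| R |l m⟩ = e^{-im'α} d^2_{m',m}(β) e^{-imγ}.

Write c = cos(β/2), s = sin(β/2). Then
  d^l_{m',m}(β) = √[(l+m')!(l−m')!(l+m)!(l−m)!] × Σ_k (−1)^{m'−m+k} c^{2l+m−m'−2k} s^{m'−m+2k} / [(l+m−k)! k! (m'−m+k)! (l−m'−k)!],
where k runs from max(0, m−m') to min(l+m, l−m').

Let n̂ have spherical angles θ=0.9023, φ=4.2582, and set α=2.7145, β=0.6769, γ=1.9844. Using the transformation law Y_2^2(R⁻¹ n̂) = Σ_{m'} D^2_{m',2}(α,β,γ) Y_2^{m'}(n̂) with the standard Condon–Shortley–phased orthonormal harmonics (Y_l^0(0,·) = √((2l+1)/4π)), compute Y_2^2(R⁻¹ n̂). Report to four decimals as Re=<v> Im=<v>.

Need the full column D^2_{m',2} for m'=−2..2 at α=2.7145, β=0.6769, γ=1.9844.
cos(β/2)=0.943270, sin(β/2)=0.332025
d^2_{-2,2}: single k=4 term ⇒ +0.012153;  D = +0.001341+0.012079i
d^2_{-1,2}: single k=3 term ⇒ +0.069053;  D = +0.021492-0.065623i
d^2_{0,2}: single k=2 term ⇒ +0.240265;  D = -0.162644+0.176846i
d^2_{1,2}: single k=1 term ⇒ +0.557327;  D = +0.513307-0.217092i
d^2_{2,2}: single k=0 term ⇒ +0.791671;  D = -0.791383-0.021355i
Y_2^{m'}(θ=0.9023,φ=4.2582) and Σ D·Y over m':
  (+0.0013+0.0121i)·(-0.1463-0.1876i)  (+0.0215-0.0656i)·(-0.1649+0.3377i)  (-0.1626+0.1768i)·(+0.0481+0.0000i)  (+0.5133-0.2171i)·(+0.1649+0.3377i)  (-0.7914-0.0214i)·(-0.1463+0.1876i)
Y_2^2(R⁻¹ n̂) = +0.290581+0.016782i

Re=0.2906 Im=0.0168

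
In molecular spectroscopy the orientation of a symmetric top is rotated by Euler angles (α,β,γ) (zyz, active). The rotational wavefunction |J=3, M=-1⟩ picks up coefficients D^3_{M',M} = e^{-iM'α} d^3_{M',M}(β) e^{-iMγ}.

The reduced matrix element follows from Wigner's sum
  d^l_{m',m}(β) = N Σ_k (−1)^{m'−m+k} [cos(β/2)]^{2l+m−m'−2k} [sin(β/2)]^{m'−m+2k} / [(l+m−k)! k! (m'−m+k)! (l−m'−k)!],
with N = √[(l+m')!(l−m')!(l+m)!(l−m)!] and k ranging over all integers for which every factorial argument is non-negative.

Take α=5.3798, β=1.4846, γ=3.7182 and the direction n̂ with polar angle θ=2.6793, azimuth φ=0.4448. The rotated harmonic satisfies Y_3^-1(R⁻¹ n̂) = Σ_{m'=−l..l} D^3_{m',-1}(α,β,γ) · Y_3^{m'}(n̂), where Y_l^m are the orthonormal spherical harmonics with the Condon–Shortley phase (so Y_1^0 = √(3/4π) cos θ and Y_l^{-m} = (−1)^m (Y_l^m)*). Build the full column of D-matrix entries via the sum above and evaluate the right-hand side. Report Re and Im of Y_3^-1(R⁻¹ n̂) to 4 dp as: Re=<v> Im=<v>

Re=0.3198 Im=0.0407

Need the full column D^3_{m',-1} for m'=−3..3 at α=5.3798, β=1.4846, γ=3.7182.
cos(β/2)=0.736916, sin(β/2)=0.675985
d^3_{-3,-1}: single k=2 term ⇒ +0.521904;  D = +0.278444+0.441421i
d^3_{-2,-1}: k∈[1..2] ⇒ +0.464543 -0.781797 = -0.317254;  D = +0.105989-0.299025i
d^3_{-1,-1}: k∈[0..2] ⇒ +0.160143 -1.078040 +0.680353 = -0.237545;  D = +0.224974-0.076250i
d^3_{0,-1}: k∈[0..2] ⇒ -0.508881 +1.284623 -0.360323 = +0.415418;  D = -0.348252-0.226479i
d^3_{1,-1}: k∈[0..2] ⇒ +0.808530 -0.907137 +0.095416 = -0.003191;  D = +0.000289+0.003178i
d^3_{2,-1}: k∈[0..1] ⇒ -0.781797 +0.328929 = -0.452868;  D = -0.328812+0.311404i
d^3_{3,-1}: single k=0 term ⇒ +0.439166;  D = +0.434546+0.063530i
Y_3^{m'}(θ=2.6793,φ=0.4448) and Σ D·Y over m':
  (+0.2784+0.4414i)·(+0.0087-0.0360i)  (+0.1060-0.2990i)·(-0.1146+0.1413i)  (+0.2250-0.0763i)·(+0.3910-0.1864i)  (-0.3483-0.2265i)·(-0.3358+0.0000i)  (+0.0003+0.0032i)·(-0.3910-0.1864i)  (-0.3288+0.3114i)·(-0.1146-0.1413i)  (+0.4345+0.0635i)·(-0.0087-0.0360i)
Y_3^-1(R⁻¹ n̂) = +0.319818+0.040663i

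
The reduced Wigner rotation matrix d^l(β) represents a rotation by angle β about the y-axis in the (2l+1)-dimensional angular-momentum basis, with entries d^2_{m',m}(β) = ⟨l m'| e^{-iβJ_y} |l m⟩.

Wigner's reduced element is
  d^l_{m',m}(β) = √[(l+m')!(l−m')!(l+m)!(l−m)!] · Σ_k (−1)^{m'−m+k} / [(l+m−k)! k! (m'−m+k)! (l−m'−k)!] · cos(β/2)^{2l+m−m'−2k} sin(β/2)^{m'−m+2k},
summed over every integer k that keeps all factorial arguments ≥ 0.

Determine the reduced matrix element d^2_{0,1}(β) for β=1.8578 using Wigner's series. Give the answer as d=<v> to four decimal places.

d^2_{0,1}(β=1.8578) via Wigner's sum:
Half-angle: c=0.598715, s=0.800962. N=√(2·2·6·1)=4.898979
Admissible k: 1..2 (factorial args all ≥0)
  k=1: (−1)^0·4.8990/(2)·0.5987^3·0.8010^1 = +0.421065
  k=2: (−1)^1·4.8990/(2)·0.5987^1·0.8010^3 = -0.753584
d^2_{0,1}(1.8578) = +0.421065 -0.753584 = -0.332519

d=-0.3325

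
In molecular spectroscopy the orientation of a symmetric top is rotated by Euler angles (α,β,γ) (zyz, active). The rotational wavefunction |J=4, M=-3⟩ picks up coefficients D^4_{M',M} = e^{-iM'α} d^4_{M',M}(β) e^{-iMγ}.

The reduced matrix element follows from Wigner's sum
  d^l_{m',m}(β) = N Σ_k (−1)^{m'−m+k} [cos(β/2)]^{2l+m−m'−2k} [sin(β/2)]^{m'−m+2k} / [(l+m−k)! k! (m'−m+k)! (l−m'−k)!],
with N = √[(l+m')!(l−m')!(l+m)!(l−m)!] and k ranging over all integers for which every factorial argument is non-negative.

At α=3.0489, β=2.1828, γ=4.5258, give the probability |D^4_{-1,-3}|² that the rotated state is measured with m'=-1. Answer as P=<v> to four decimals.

P=0.0967

D^4_{-1,-3}(3.0489,2.1828,4.5258) = e^{-i·-1·3.0489}·d^4_{-1,-3}(2.1828)·e^{-i·-3·4.5258}. Compute d first:
With c≡cos(β/2)=0.461244 and s≡sin(β/2)=0.887274, N=[6·120·1·5040]^{1/2}=1904.940944
The bounds max(0,m−m')=0 and min(l+m,l−m')=1 give 2 terms
  k=0: (−1)^2·1904.9409/(240)·0.4612^6·0.8873^2 = +0.060168
  k=1: (−1)^3·1904.9409/(144)·0.4612^4·0.8873^4 = -0.371083
d^4_{-1,-3}(2.1828) = +0.060168 -0.371083 = -0.310914
|D^4_{-1,-3}|² = |d^4_{-1,-3}(β)|² = (-0.310914)² = 0.096668 (the z-rotation phases have unit modulus)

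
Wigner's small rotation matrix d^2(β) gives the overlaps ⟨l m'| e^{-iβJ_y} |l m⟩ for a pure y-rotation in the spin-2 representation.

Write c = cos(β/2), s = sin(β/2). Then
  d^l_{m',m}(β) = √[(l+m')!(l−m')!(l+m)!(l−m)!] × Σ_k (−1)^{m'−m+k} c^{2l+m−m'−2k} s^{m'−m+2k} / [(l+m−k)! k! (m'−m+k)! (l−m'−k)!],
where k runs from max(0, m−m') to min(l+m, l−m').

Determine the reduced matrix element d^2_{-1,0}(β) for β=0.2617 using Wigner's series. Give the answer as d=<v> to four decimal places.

d^2_{-1,0}(β=0.2617) via Wigner's sum:
With c≡cos(β/2)=0.991451 and s≡sin(β/2)=0.130477, N=[1·6·2·2]^{1/2}=4.898979
The bounds max(0,m−m')=1 and min(l+m,l−m')=2 give 2 terms
  k=1: (−1)^0·4.8990/(2)·0.9915^3·0.1305^1 = +0.311475
  k=2: (−1)^1·4.8990/(2)·0.9915^1·0.1305^3 = -0.005394
d^2_{-1,0}(0.2617) = +0.311475 -0.005394 = +0.306081

d=0.3061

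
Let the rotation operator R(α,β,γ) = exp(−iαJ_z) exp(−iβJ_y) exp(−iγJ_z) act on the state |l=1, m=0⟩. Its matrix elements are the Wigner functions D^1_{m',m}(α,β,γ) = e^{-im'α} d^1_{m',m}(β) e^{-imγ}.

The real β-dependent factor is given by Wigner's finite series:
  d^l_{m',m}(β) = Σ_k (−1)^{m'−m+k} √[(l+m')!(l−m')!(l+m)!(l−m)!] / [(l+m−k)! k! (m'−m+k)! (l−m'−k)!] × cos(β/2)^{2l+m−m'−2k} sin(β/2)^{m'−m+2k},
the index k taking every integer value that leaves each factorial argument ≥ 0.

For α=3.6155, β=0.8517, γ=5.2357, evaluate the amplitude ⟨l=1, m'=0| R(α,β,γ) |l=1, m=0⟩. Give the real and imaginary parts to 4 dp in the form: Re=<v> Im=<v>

Re=0.6587 Im=0.0000

Split into d^1_{0,0}(β=0.8517) × two z-phases.
c=cos(0.8517/2)=0.910688, s=sin(0.8517/2)=0.413095; N=√[1·1·1·1]=1.000000
k∈{0,1} keeps every argument non-negative
  k=0: (−1)^0·1.0000/(1)·0.9107^2·0.4131^0 = +0.829353
  k=1: (−1)^1·1.0000/(1)·0.9107^0·0.4131^2 = -0.170647
d^1_{0,0}(0.8517) = +0.829353 -0.170647 = +0.658705
Phases: e^{-i·(0)·3.6155}=+1.000000+0.000000i, e^{-i·(0)·5.2357}=+1.000000+0.000000i ⇒ D=+0.658705+0.000000i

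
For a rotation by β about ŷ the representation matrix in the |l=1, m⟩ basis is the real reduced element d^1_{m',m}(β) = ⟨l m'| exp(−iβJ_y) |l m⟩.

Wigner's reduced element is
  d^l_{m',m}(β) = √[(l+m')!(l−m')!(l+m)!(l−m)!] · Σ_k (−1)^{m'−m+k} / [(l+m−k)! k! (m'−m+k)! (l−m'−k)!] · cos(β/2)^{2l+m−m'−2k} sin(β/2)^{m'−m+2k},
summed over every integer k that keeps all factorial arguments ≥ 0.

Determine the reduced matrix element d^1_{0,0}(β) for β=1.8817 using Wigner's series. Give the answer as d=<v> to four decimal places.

d^1_{0,0}(β=1.8817) via Wigner's sum:
With c≡cos(β/2)=0.589101 and s≡sin(β/2)=0.808059, N=[1·1·1·1]^{1/2}=1.000000
k: max(0,(0)−(0))=0 … min(1+(0),1−(0))=1
  k=0: (−1)^0·1.0000/(1)·0.5891^2·0.8081^0 = +0.347040
  k=1: (−1)^1·1.0000/(1)·0.5891^0·0.8081^2 = -0.652960
d^1_{0,0}(1.8817) = +0.347040 -0.652960 = -0.305919

d=-0.3059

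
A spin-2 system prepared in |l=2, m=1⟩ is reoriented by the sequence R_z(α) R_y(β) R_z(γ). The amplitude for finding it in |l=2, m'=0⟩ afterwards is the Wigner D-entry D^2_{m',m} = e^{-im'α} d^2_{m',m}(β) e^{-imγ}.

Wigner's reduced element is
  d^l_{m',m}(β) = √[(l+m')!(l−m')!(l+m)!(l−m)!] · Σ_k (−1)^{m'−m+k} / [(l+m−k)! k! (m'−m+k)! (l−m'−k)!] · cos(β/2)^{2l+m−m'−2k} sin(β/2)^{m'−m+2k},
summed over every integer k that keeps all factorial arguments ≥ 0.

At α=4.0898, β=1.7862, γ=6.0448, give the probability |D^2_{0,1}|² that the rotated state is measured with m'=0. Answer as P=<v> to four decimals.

First d^2_{0,1}(β=1.7862), then the phase factors e^{-i(0)α} and e^{-i(1)γ}:
Half-angle: c=0.627000, s=0.779019. N=√(2·2·6·1)=4.898979
The bounds max(0,m−m')=1 and min(l+m,l−m')=2 give 2 terms
  k=1: (−1)^0·4.8990/(2)·0.6270^3·0.7790^1 = +0.470356
  k=2: (−1)^1·4.8990/(2)·0.6270^1·0.7790^3 = -0.726085
d^2_{0,1}(1.7862) = +0.470356 -0.726085 = -0.255729
|D^2_{0,1}|² = |d^2_{0,1}(β)|² = (-0.255729)² = 0.065398 (the z-rotation phases have unit modulus)

P=0.0654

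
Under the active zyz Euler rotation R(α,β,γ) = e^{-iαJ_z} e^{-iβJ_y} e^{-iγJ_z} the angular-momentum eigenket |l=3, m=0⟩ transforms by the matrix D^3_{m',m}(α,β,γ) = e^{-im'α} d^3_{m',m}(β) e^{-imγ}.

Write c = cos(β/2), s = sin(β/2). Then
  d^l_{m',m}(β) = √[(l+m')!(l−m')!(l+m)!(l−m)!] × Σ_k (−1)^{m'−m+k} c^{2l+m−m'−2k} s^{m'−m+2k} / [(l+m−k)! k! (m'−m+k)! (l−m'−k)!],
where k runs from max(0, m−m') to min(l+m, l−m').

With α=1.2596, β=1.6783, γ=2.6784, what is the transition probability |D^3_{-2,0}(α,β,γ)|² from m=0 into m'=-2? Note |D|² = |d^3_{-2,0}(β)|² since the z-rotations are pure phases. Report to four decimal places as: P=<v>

Split into d^3_{-2,0}(β=1.6783) × two z-phases.
Half-angle: c=0.668096, s=0.744076. N=√(1·120·6·6)=65.726707
k∈{2,3} keeps every argument non-negative
  k=2: (−1)^0·65.7267/(12)·0.6681^4·0.7441^2 = +0.604156
  k=3: (−1)^1·65.7267/(12)·0.6681^2·0.7441^4 = -0.749386
d^3_{-2,0}(1.6783) = +0.604156 -0.749386 = -0.145231
|D^3_{-2,0}|² = |d^3_{-2,0}(β)|² = (-0.145231)² = 0.021092 (the z-rotation phases have unit modulus)

P=0.0211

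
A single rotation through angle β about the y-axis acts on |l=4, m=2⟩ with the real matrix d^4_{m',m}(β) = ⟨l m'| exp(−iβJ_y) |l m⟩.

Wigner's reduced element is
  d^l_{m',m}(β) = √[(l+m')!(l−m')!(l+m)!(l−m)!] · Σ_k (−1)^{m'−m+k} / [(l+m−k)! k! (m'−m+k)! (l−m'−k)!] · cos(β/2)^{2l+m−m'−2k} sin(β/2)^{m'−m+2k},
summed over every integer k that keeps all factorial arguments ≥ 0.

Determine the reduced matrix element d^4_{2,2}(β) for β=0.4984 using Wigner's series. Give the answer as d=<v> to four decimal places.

d=0.2223

d^4_{2,2}(β=0.4984) via Wigner's sum:
Half-angle: c=0.969110, s=0.246629. N=√(720·2·720·2)=1440.000000
k: max(0,(2)−(2))=0 … min(4+(2),4−(2))=2
  k=0: (−1)^0·1440.0000/(1440)·0.9691^8·0.2466^0 = +0.778009
  k=1: (−1)^1·1440.0000/(120)·0.9691^6·0.2466^2 = -0.604654
  k=2: (−1)^2·1440.0000/(96)·0.9691^4·0.2466^4 = +0.048951
d^4_{2,2}(0.4984) = +0.778009 -0.604654 +0.048951 = +0.222305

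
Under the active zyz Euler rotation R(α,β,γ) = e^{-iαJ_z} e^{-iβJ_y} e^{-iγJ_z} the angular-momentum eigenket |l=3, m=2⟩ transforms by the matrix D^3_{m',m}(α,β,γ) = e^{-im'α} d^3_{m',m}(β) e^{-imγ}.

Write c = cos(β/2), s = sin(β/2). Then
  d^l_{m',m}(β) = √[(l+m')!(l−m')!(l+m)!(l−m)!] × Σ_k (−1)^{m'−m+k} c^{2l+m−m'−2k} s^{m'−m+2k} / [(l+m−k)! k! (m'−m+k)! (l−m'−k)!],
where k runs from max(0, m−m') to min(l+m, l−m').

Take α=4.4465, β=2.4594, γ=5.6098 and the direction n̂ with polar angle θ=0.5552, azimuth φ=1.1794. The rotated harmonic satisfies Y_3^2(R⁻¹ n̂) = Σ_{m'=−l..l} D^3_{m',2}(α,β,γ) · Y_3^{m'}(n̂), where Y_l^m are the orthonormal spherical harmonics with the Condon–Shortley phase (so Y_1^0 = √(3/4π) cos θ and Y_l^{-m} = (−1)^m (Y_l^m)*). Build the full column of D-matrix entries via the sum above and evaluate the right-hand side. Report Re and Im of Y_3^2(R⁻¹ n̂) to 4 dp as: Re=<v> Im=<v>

Need the full column D^3_{m',2} for m'=−3..3 at α=4.4465, β=2.4594, γ=5.6098.
cos(β/2)=0.334520, sin(β/2)=0.942388
d^3_{-3,2}: single k=5 term ⇒ +0.609043;  D = -0.317874+0.519509i
d^3_{-2,2}: k∈[4..5] ⇒ +0.441301 -0.700454 = -0.259153;  D = +0.177746+0.188591i
d^3_{-1,2}: k∈[3..4] ⇒ +0.198147 -0.786272 = -0.588124;  D = -0.518945+0.276742i
d^3_{0,2}: k∈[2..3] ⇒ +0.060913 -0.483421 = -0.422508;  D = -0.093863-0.411950i
d^3_{1,2}: k∈[1..2] ⇒ +0.012484 -0.198147 = -0.185664;  D = +0.185501+0.007770i
d^3_{2,2}: k∈[0..1] ⇒ +0.001401 -0.055606 = -0.054205;  D = -0.016419+0.051658i
d^3_{3,2}: single k=0 term ⇒ -0.009670;  D = -0.008122-0.005248i
Y_3^{m'}(θ=0.5552,φ=1.1794) and Σ D·Y over m':
  (-0.3179+0.5195i)·(-0.0564+0.0236i)  (+0.1777+0.1886i)·(-0.1711-0.1702i)  (-0.5189+0.2767i)·(+0.1697-0.4111i)  (-0.0939-0.4120i)·(+0.1937+0.0000i)  (+0.1855+0.0078i)·(-0.1697-0.4111i)  (-0.0164+0.0517i)·(-0.1711+0.1702i)  (-0.0081-0.0052i)·(+0.0564+0.0236i)
Y_3^2(R⁻¹ n̂) = -0.019706-0.008485i

Re=-0.0197 Im=-0.0085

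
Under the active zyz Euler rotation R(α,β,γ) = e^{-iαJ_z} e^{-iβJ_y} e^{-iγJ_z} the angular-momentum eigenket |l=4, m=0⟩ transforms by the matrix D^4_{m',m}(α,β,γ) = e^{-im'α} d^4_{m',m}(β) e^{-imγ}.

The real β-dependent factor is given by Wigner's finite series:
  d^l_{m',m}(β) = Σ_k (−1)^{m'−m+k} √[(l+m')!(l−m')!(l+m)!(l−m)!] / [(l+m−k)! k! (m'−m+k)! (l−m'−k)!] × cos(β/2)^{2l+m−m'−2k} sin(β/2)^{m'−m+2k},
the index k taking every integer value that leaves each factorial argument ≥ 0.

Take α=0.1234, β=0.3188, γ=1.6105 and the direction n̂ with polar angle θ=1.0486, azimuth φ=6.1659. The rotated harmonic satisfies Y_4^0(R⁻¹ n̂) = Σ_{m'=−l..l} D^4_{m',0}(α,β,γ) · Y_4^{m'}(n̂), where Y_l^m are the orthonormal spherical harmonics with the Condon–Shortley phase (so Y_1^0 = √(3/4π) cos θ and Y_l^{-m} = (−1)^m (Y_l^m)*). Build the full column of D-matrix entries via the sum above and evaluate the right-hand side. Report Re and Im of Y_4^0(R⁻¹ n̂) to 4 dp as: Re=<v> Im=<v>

Need the full column D^4_{m',0} for m'=−4..4 at α=0.1234, β=0.3188, γ=1.6105.
cos(β/2)=0.987323, sin(β/2)=0.158726
d^4_{-4,0}: single k=4 term ⇒ +0.005046;  D = +0.004444+0.002391i
d^4_{-3,0}: k∈[3..4] ⇒ +0.044392 -0.001147 = +0.043244;  D = +0.040315+0.015646i
d^4_{-2,0}: k∈[2..4] ⇒ +0.221397 -0.015259 +0.000148 = +0.206286;  D = +0.200035+0.050396i
d^4_{-1,0}: k∈[1..4] ⇒ +0.649197 -0.100671 +0.002602 -0.000011 = +0.551117;  D = +0.546926+0.067835i
d^4_{0,0}: k∈[0..4] ⇒ +0.902969 -0.373396 +0.021713 -0.000249 +0.000000 = +0.551037;  D = +0.551037+0.000000i
d^4_{1,0}: k∈[0..3] ⇒ -0.649197 +0.100671 -0.002602 +0.000011 = -0.551117;  D = -0.546926+0.067835i
d^4_{2,0}: k∈[0..2] ⇒ +0.221397 -0.015259 +0.000148 = +0.206286;  D = +0.200035-0.050396i
d^4_{3,0}: k∈[0..1] ⇒ -0.044392 +0.001147 = -0.043244;  D = -0.040315+0.015646i
d^4_{4,0}: single k=0 term ⇒ +0.005046;  D = +0.004444-0.002391i
Y_4^{m'}(θ=1.0486,φ=6.1659) and Σ D·Y over m':
  (+0.0044+0.0024i)·(+0.2227+0.1129i)  (+0.0403+0.0156i)·(+0.3816+0.1401i)  (+0.2000+0.0504i)·(+0.1812+0.0433i)  (+0.5469+0.0678i)·(-0.2556-0.0301i)  (+0.5510+0.0000i)·(-0.2430+0.0000i)  (-0.5469+0.0678i)·(+0.2556-0.0301i)  (+0.2000-0.0504i)·(+0.1812-0.0433i)  (-0.0403+0.0156i)·(-0.3816+0.1401i)  (+0.0044-0.0024i)·(+0.2227-0.1129i)
Y_4^0(R⁻¹ n̂) = -0.313471-0.000000i

Re=-0.3135 Im=0.0000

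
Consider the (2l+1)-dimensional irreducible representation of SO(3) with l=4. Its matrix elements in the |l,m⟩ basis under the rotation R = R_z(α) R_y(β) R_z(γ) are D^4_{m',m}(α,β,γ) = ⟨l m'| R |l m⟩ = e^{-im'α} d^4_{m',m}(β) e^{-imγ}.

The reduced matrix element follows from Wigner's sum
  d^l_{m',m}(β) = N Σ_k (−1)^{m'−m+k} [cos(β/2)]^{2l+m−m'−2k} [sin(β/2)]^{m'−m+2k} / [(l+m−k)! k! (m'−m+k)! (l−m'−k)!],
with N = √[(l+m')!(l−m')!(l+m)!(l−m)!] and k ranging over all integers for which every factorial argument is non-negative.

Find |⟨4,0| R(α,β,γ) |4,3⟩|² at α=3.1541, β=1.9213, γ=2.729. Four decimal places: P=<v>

Split into d^4_{0,3}(β=1.9213) × two z-phases.
With c≡cos(β/2)=0.572987 and s≡sin(β/2)=0.819564, N=[24·24·5040·1]^{1/2}=1703.830978
Admissible k: 3..4 (factorial args all ≥0)
  k=3: (−1)^0·1703.8310/(144)·0.5730^5·0.8196^3 = +0.402289
  k=4: (−1)^1·1703.8310/(144)·0.5730^3·0.8196^5 = -0.823027
d^4_{0,3}(1.9213) = +0.402289 -0.823027 = -0.420738
|D^4_{0,3}|² = |d^4_{0,3}(β)|² = (-0.420738)² = 0.177020 (the z-rotation phases have unit modulus)

P=0.1770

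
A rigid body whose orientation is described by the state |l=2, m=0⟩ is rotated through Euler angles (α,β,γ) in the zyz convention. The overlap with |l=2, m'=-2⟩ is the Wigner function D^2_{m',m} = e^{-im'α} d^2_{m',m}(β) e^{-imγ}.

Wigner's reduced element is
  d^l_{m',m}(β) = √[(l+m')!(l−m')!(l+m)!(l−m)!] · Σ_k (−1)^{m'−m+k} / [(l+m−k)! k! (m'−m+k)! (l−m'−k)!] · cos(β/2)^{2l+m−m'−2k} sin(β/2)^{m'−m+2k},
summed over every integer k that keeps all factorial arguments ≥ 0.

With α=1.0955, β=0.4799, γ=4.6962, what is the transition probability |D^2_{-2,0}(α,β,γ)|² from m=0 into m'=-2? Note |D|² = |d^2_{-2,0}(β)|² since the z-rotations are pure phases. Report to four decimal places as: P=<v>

First d^2_{-2,0}(β=0.4799), then the phase factors e^{-i(-2)α} and e^{-i(0)γ}:
c=cos(0.4799/2)=0.971350, s=sin(0.4799/2)=0.237654; N=√[1·24·2·2]=9.797959
k∈{2} keeps every argument non-negative
  k=2: (−1)^0·9.7980/(4)·0.9713^2·0.2377^2 = +0.130532
d^2_{-2,0}(0.4799) = +0.130532
|D^2_{-2,0}|² = |d^2_{-2,0}(β)|² = (+0.130532)² = 0.017039 (the z-rotation phases have unit modulus)

P=0.0170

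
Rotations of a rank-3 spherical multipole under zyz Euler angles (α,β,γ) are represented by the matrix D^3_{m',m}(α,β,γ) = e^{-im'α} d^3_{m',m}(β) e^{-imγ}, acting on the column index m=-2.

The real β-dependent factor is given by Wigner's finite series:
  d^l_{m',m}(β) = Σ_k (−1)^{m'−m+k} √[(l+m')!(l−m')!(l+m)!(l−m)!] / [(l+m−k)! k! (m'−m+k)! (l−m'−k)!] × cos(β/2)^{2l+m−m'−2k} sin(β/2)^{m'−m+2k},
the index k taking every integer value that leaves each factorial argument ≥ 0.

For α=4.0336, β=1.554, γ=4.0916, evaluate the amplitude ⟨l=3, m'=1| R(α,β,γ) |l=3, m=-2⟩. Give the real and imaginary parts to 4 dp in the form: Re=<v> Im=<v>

Re=0.2178 Im=0.3452

Split into d^3_{1,-2}(β=1.554) × two z-phases.
With c≡cos(β/2)=0.713020 and s≡sin(β/2)=0.701144, N=[24·2·1·120]^{1/2}=75.894664
k: max(0,(-2)−(1))=0 … min(3+(-2),3−(1))=1
  k=0: (−1)^3·75.8947/(12)·0.7130^3·0.7011^3 = -0.790235
  k=1: (−1)^4·75.8947/(24)·0.7130^1·0.7011^5 = +0.382064
d^3_{1,-2}(1.554) = -0.790235 +0.382064 = -0.408171
Attach z-rotation phases: D = e^{-i(1)(4.0336)}·(-0.408171)·e^{-i(-2)(4.0916)} = +0.217778+0.345219i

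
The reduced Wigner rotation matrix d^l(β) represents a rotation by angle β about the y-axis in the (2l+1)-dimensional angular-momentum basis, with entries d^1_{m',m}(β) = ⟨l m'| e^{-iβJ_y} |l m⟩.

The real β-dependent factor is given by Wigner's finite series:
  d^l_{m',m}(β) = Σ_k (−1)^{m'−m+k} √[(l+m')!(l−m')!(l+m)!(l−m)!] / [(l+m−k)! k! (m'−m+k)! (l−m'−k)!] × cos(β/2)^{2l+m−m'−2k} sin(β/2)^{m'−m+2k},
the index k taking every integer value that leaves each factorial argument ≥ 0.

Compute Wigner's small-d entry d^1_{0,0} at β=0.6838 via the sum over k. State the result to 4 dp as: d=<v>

d^1_{0,0}(β=0.6838) via Wigner's sum:
With c≡cos(β/2)=0.942119 and s≡sin(β/2)=0.335278, N=[1·1·1·1]^{1/2}=1.000000
Admissible k: 0..1 (factorial args all ≥0)
  k=0: (−1)^0·1.0000/(1)·0.9421^2·0.3353^0 = +0.887589
  k=1: (−1)^1·1.0000/(1)·0.9421^0·0.3353^2 = -0.112411
d^1_{0,0}(0.6838) = +0.887589 -0.112411 = +0.775178

d=0.7752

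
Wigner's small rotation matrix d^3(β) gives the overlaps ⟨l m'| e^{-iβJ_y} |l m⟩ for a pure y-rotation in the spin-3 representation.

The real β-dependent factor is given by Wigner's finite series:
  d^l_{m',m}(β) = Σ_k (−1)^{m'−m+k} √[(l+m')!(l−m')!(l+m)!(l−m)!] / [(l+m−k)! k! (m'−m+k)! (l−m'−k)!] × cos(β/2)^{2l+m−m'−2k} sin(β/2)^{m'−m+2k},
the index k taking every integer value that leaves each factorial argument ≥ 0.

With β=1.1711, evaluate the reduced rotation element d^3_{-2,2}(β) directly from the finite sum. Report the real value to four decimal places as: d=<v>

d^3_{-2,2}(β=1.1711) via Wigner's sum:
Half-angle: c=0.833408, s=0.552658. N=√(1·120·120·1)=120.000000
k: max(0,(2)−(-2))=4 … min(3+(2),3−(-2))=5
  k=4: (−1)^0·120.0000/(24)·0.8334^2·0.5527^4 = +0.323975
  k=5: (−1)^1·120.0000/(120)·0.8334^0·0.5527^6 = -0.028493
d^3_{-2,2}(1.1711) = +0.323975 -0.028493 = +0.295482

d=0.2955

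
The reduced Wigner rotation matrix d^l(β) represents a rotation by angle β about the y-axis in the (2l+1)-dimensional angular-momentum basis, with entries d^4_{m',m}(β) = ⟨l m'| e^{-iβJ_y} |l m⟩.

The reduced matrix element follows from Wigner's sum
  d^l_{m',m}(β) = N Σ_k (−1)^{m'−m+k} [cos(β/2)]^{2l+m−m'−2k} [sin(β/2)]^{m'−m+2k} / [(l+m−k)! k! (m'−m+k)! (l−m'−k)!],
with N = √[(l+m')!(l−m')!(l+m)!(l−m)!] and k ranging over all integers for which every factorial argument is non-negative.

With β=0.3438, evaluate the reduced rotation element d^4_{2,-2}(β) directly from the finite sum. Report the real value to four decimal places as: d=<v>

d^4_{2,-2}(β=0.3438) via Wigner's sum:
Half-angle: c=0.985262, s=0.171055. N=√(720·2·2·720)=1440.000000
Admissible k: 0..2 (factorial args all ≥0)
  k=0: (−1)^4·1440.0000/(96)·0.9853^4·0.1711^4 = +0.012101
  k=1: (−1)^5·1440.0000/(120)·0.9853^2·0.1711^6 = -0.000292
  k=2: (−1)^6·1440.0000/(1440)·0.9853^0·0.1711^8 = +0.000001
d^4_{2,-2}(0.3438) = +0.012101 -0.000292 +0.000001 = +0.011810

d=0.0118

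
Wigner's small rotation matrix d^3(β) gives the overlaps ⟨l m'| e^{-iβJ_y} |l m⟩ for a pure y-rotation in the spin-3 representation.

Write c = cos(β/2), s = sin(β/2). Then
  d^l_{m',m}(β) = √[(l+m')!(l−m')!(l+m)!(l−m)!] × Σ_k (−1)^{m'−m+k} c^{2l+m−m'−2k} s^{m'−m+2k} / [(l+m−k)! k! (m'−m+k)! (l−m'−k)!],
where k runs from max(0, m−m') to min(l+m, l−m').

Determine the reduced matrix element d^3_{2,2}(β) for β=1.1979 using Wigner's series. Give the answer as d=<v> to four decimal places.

d^3_{2,2}(β=1.1979) via Wigner's sum:
Half-angle: c=0.825928, s=0.563776. N=√(120·1·120·1)=120.000000
k: max(0,(2)−(2))=0 … min(3+(2),3−(2))=1
  k=0: (−1)^0·120.0000/(120)·0.8259^6·0.5638^0 = +0.317434
  k=1: (−1)^1·120.0000/(24)·0.8259^4·0.5638^2 = -0.739522
d^3_{2,2}(1.1979) = +0.317434 -0.739522 = -0.422089

d=-0.4221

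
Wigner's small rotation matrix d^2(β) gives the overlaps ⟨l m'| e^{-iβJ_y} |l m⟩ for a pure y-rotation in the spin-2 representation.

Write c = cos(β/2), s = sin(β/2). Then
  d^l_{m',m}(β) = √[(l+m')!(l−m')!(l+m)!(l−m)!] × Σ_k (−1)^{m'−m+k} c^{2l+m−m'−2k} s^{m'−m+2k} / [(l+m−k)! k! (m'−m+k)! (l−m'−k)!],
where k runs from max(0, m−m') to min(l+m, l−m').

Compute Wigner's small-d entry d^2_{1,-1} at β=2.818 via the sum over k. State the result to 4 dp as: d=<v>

d^2_{1,-1}(β=2.818) via Wigner's sum:
With c≡cos(β/2)=0.161091 and s≡sin(β/2)=0.986940, N=[6·1·1·6]^{1/2}=6.000000
k: max(0,(-1)−(1))=0 … min(2+(-1),2−(1))=1
  k=0: (−1)^2·6.0000/(2)·0.1611^2·0.9869^2 = +0.075831
  k=1: (−1)^3·6.0000/(6)·0.1611^0·0.9869^4 = -0.948773
d^2_{1,-1}(2.818) = +0.075831 -0.948773 = -0.872942

d=-0.8729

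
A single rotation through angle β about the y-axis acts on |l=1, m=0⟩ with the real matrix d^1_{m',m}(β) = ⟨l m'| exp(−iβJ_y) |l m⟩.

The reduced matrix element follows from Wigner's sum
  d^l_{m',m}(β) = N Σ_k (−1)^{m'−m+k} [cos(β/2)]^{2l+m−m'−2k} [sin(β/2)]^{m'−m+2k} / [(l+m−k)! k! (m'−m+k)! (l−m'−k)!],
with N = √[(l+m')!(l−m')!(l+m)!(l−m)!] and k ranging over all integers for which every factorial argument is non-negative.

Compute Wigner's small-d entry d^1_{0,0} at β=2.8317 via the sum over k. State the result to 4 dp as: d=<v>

d^1_{0,0}(β=2.8317) via Wigner's sum:
c=cos(2.8317/2)=0.154327, s=sin(2.8317/2)=0.988020; N=√[1·1·1·1]=1.000000
k∈{0,1} keeps every argument non-negative
  k=0: (−1)^0·1.0000/(1)·0.1543^2·0.9880^0 = +0.023817
  k=1: (−1)^1·1.0000/(1)·0.1543^0·0.9880^2 = -0.976183
d^1_{0,0}(2.8317) = +0.023817 -0.976183 = -0.952366

d=-0.9524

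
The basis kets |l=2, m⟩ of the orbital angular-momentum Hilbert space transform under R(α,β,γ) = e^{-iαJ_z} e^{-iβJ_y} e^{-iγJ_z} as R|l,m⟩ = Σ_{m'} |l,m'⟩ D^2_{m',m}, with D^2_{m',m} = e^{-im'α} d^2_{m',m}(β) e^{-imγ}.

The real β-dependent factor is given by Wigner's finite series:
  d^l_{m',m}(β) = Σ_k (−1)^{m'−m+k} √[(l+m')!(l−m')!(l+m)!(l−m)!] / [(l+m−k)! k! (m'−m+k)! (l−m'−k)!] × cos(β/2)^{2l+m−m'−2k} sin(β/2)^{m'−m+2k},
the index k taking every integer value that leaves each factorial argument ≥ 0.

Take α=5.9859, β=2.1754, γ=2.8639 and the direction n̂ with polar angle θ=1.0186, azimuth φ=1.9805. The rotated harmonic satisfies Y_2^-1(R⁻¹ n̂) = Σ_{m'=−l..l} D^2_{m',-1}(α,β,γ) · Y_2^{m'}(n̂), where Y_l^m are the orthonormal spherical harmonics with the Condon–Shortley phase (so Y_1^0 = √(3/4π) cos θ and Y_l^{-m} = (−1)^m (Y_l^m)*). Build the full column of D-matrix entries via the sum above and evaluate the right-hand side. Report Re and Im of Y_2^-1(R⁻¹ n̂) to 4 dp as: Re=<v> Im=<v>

Need the full column D^2_{m',-1} for m'=−2..2 at α=5.9859, β=2.1754, γ=2.8639.
cos(β/2)=0.464523, sin(β/2)=0.885561
d^2_{-2,-1}: single k=1 term ⇒ +0.177530;  D = -0.114168+0.135950i
d^2_{-1,-1}: k∈[0..1] ⇒ +0.046562 -0.507660 = -0.461098;  D = +0.386956-0.250753i
d^2_{0,-1}: k∈[0..1] ⇒ -0.217429 +0.790203 = +0.572774;  D = -0.550831+0.157019i
d^2_{1,-1}: k∈[0..1] ⇒ +0.507660 -0.614998 = -0.107338;  D = +0.107317+0.002103i
d^2_{2,-1}: single k=0 term ⇒ -0.645198;  D = +0.613075+0.201045i
Y_2^{m'}(θ=1.0186,φ=1.9805) and Σ D·Y over m':
  (-0.1142+0.1359i)·(-0.1911+0.2046i)  (+0.3870-0.2508i)·(-0.1374-0.3165i)  (-0.5508+0.1570i)·(-0.0550+0.0000i)  (+0.1073+0.0021i)·(+0.1374-0.3165i)  (+0.6131+0.2010i)·(-0.1911-0.2046i)
Y_2^-1(R⁻¹ n̂) = -0.168842-0.343514i

Re=-0.1688 Im=-0.3435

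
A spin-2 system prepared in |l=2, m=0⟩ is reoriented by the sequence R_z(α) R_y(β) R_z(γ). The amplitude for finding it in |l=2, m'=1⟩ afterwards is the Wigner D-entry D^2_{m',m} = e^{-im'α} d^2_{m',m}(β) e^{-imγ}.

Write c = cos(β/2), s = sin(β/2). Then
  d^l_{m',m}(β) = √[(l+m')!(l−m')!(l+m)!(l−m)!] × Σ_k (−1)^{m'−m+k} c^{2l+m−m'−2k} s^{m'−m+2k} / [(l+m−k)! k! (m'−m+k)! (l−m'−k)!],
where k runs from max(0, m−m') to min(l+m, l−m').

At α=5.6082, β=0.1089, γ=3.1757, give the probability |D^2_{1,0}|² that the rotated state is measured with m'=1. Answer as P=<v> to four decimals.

First d^2_{1,0}(β=0.1089), then the phase factors e^{-i(1)α} and e^{-i(0)γ}:
With c≡cos(β/2)=0.998518 and s≡sin(β/2)=0.054423, N=[6·1·2·2]^{1/2}=4.898979
The bounds max(0,m−m')=0 and min(l+m,l−m')=1 give 2 terms
  k=0: (−1)^1·4.8990/(2)·0.9985^3·0.0544^1 = -0.132717
  k=1: (−1)^2·4.8990/(2)·0.9985^1·0.0544^3 = +0.000394
d^2_{1,0}(0.1089) = -0.132717 +0.000394 = -0.132323
|D^2_{1,0}|² = |d^2_{1,0}(β)|² = (-0.132323)² = 0.017509 (the z-rotation phases have unit modulus)

P=0.0175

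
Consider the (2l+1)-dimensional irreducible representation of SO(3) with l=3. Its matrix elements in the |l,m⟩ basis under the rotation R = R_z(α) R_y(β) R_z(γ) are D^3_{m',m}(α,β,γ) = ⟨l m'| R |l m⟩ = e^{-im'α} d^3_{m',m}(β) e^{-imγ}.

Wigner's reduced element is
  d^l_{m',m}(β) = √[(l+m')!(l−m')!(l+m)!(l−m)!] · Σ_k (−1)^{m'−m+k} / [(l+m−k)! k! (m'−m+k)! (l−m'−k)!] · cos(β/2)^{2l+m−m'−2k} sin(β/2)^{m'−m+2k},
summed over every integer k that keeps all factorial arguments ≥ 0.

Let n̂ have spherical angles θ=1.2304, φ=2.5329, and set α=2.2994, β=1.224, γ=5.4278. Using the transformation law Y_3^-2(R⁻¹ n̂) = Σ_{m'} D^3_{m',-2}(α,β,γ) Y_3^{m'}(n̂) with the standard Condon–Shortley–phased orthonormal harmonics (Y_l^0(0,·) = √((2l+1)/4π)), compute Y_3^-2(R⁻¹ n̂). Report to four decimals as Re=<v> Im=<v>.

Need the full column D^3_{m',-2} for m'=−3..3 at α=2.2994, β=1.224, γ=5.4278.
cos(β/2)=0.818501, sin(β/2)=0.574506
d^3_{-3,-2}: single k=1 term ⇒ +0.516970;  D = +0.236449-0.459728i
d^3_{-2,-2}: k∈[0..1] ⇒ +0.300687 -0.740687 = -0.440000;  D = +0.425931-0.110376i
d^3_{-1,-2}: k∈[0..1] ⇒ -0.667405 +0.657612 = -0.009793;  D = -0.008145-0.005437i
d^3_{0,-2}: k∈[0..1] ⇒ +0.811382 -0.399738 = +0.411644;  D = -0.057432-0.407617i
d^3_{1,-2}: k∈[0..1] ⇒ -0.657612 +0.161991 = -0.495621;  D = +0.320128-0.378363i
d^3_{2,-2}: k∈[0..1] ⇒ +0.364909 -0.035956 = +0.328954;  D = +0.328839-0.008679i
d^3_{3,-2}: single k=0 term ⇒ -0.125478;  D = +0.085987+0.091383i
Y_3^{m'}(θ=1.2304,φ=2.5329) and Σ D·Y over m':
  (+0.2364-0.4597i)·(+0.0882-0.3381i)  (+0.4259-0.1104i)·(+0.1049+0.2844i)  (-0.0081-0.0054i)·(+0.1106+0.0771i)  (-0.0574-0.4076i)·(-0.3043+0.0000i)  (+0.3201-0.3784i)·(-0.1106+0.0771i)  (+0.3288-0.0087i)·(+0.1049-0.2844i)  (+0.0860+0.0914i)·(-0.0882-0.3381i)
Y_3^-2(R⁻¹ n̂) = +0.007607+0.046838i

Re=0.0076 Im=0.0468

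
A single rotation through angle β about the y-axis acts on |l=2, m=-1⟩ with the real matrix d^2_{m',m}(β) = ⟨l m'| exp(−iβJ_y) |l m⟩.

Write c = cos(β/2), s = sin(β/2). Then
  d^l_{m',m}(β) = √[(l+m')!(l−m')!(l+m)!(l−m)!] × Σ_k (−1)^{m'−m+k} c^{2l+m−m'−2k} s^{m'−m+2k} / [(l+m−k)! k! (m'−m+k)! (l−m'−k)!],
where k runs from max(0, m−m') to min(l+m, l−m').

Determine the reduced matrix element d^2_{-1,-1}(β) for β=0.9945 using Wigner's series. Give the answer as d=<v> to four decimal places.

d=0.0694

d^2_{-1,-1}(β=0.9945) via Wigner's sum:
Half-angle: c=0.878898, s=0.477010. N=√(1·6·1·6)=6.000000
k: max(0,(-1)−(-1))=0 … min(2+(-1),2−(-1))=1
  k=0: (−1)^0·6.0000/(6)·0.8789^4·0.4770^0 = +0.596696
  k=1: (−1)^1·6.0000/(2)·0.8789^2·0.4770^2 = -0.527295
d^2_{-1,-1}(0.9945) = +0.596696 -0.527295 = +0.069401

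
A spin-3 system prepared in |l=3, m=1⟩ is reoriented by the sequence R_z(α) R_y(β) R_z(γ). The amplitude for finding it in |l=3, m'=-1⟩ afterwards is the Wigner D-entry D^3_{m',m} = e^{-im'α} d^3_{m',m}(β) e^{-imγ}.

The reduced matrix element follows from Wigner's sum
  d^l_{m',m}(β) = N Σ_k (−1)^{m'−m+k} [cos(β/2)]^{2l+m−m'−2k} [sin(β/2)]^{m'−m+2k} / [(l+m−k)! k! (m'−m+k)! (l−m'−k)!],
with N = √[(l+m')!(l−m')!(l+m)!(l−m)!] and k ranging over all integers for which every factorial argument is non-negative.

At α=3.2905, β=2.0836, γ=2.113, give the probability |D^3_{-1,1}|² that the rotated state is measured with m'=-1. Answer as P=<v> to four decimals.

Split into d^3_{-1,1}(β=2.0836) × two z-phases.
With c≡cos(β/2)=0.504667 and s≡sin(β/2)=0.863314, N=[2·24·24·2]^{1/2}=48.000000
k∈{2,3,4} keeps every argument non-negative
  k=2: (−1)^0·48.0000/(8)·0.5047^4·0.8633^2 = +0.290074
  k=3: (−1)^1·48.0000/(6)·0.5047^2·0.8633^4 = -1.131814
  k=4: (−1)^2·48.0000/(48)·0.5047^0·0.8633^6 = +0.414012
d^3_{-1,1}(2.0836) = +0.290074 -1.131814 +0.414012 = -0.427728
|D^3_{-1,1}|² = |d^3_{-1,1}(β)|² = (-0.427728)² = 0.182952 (the z-rotation phases have unit modulus)

P=0.1830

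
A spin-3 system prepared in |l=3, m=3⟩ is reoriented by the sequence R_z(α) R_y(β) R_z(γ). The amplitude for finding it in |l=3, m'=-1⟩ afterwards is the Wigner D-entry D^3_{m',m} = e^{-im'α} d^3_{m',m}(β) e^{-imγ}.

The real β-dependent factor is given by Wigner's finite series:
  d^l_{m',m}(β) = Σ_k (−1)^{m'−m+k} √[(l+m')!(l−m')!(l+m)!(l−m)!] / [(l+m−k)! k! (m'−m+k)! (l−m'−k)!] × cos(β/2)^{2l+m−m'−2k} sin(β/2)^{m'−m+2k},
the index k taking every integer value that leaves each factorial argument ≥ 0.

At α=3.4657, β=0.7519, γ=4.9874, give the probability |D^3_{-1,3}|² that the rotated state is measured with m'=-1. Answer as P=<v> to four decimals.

P=0.0037

Split into d^3_{-1,3}(β=0.7519) × two z-phases.
c=cos(0.7519/2)=0.930159, s=sin(0.7519/2)=0.367156; N=√[2·24·720·1]=185.903201
The bounds max(0,m−m')=4 and min(l+m,l−m')=4 give 1 term
  k=4: (−1)^0·185.9032/(48)·0.9302^2·0.3672^4 = +0.060893
d^3_{-1,3}(0.7519) = +0.060893
|D^3_{-1,3}|² = |d^3_{-1,3}(β)|² = (+0.060893)² = 0.003708 (the z-rotation phases have unit modulus)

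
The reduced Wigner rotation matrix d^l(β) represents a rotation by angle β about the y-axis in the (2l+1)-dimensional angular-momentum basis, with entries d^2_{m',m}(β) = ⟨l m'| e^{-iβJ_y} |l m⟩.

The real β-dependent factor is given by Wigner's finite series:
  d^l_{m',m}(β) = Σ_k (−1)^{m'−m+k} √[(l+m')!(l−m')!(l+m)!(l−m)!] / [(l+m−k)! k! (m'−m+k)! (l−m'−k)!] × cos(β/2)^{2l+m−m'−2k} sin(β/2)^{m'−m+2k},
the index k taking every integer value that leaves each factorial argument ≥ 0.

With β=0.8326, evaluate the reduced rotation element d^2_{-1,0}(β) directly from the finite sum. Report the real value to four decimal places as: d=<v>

d=0.6096

d^2_{-1,0}(β=0.8326) via Wigner's sum:
With c≡cos(β/2)=0.914591 and s≡sin(β/2)=0.404379, N=[1·6·2·2]^{1/2}=4.898979
k∈{1,2} keeps every argument non-negative
  k=1: (−1)^0·4.8990/(2)·0.9146^3·0.4044^1 = +0.757785
  k=2: (−1)^1·4.8990/(2)·0.9146^1·0.4044^3 = -0.148139
d^2_{-1,0}(0.8326) = +0.757785 -0.148139 = +0.609646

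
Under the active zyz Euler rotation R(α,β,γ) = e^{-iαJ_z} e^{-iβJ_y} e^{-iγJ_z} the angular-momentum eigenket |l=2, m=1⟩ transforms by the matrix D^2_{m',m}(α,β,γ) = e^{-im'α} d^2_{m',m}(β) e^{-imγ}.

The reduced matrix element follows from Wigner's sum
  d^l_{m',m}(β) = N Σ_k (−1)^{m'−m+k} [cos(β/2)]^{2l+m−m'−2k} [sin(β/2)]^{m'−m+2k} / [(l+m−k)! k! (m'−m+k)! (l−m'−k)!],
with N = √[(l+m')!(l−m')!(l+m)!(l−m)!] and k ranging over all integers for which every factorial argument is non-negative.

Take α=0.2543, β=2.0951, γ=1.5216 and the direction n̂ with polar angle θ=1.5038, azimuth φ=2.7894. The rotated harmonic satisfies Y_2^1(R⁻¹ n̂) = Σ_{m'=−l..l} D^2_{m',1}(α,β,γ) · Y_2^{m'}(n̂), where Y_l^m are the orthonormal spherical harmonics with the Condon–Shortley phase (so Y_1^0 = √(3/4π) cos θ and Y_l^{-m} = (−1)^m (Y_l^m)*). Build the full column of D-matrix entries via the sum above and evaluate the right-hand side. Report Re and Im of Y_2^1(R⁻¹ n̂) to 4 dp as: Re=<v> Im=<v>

Need the full column D^2_{m',1} for m'=−2..2 at α=0.2543, β=2.0951, γ=1.5216.
cos(β/2)=0.499695, sin(β/2)=0.866202
d^2_{-2,1}: single k=3 term ⇒ +0.649519;  D = +0.343802-0.551067i
d^2_{-1,1}: k∈[2..3] ⇒ +0.562042 -0.562958 = -0.000916;  D = -0.000274+0.000874i
d^2_{0,1}: k∈[1..2] ⇒ +0.264734 -0.795495 = -0.530761;  D = -0.026101+0.530119i
d^2_{1,1}: k∈[0..1] ⇒ +0.062348 -0.562042 = -0.499694;  D = +0.101772+0.489221i
d^2_{2,1}: single k=0 term ⇒ -0.216154;  D = +0.095846+0.193743i
Y_2^{m'}(θ=1.5038,φ=2.7894) and Σ D·Y over m':
  (+0.3438-0.5511i)·(+0.2930+0.2490i)  (-0.0003+0.0009i)·(-0.0484-0.0178i)  (-0.0261+0.5301i)·(-0.3112+0.0000i)  (+0.1018+0.4892i)·(+0.0484-0.0178i)  (+0.0958+0.1937i)·(+0.2930-0.2490i)
Y_2^1(R⁻¹ n̂) = +0.336086-0.186060i

Re=0.3361 Im=-0.1861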